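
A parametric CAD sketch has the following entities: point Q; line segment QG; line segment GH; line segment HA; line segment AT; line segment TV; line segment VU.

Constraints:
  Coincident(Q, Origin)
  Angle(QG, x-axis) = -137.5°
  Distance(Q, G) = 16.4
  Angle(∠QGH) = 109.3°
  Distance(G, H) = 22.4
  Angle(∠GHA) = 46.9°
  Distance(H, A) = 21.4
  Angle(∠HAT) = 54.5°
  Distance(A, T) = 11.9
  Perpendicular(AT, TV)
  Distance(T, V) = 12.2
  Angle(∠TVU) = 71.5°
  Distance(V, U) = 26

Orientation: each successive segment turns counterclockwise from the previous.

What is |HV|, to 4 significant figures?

5.249

Q is at the origin; QG runs at -137.5° with length 16.4, so G = (-12.09, -11.08). ∠QGH = 109.3° gives GH at -66.80° from the x-axis; with |GH| = 22.4, H = (-3.267, -31.67). ∠GHA = 46.9° gives HA at 66.30° from the x-axis; with |HA| = 21.4, A = (5.335, -12.07). ∠HAT = 54.5° gives AT at -168.2° from the x-axis; with |AT| = 11.9, T = (-6.314, -14.51). AT ⟂ TV, so TV runs at -78.20°; with |TV| = 12.2, V = (-3.819, -26.45). Then |HV| = |V − H| = 5.249.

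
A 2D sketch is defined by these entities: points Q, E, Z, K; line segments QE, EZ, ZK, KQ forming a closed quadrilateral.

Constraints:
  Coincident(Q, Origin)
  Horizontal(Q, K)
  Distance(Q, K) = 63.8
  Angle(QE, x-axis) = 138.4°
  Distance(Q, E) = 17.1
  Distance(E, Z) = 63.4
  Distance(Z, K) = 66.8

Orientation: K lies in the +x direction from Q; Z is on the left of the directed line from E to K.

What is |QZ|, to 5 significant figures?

65.299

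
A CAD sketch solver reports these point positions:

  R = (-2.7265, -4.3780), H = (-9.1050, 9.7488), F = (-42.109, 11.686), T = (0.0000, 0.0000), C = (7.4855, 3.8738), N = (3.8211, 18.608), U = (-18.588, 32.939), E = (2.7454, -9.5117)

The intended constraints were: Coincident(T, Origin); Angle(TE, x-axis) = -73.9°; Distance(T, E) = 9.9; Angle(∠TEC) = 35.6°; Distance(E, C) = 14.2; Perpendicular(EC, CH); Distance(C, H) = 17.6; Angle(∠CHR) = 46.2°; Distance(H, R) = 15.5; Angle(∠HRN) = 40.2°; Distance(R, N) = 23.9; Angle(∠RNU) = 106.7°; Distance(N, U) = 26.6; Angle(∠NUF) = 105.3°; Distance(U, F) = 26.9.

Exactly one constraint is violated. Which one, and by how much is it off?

Distance(U, F) = 26.9 — off by 4.80.

T = (0.00, 0.00) ✓; TE at -73.90° ✓; |TE| = 9.900 ✓; ∠TEC = 35.60° ✓; |EC| = 14.20 ✓; ∠(EC, CH) = 90.00° ✓; |CH| = 17.60 ✓; ∠CHR = 46.20° ✓; |HR| = 15.50 ✓; ∠HRN = 40.20° ✓; |RN| = 23.90 ✓; ∠RNU = 106.7° ✓; |NU| = 26.60 ✓; ∠NUF = 105.3° ✓; |UF| = 31.70 ✗.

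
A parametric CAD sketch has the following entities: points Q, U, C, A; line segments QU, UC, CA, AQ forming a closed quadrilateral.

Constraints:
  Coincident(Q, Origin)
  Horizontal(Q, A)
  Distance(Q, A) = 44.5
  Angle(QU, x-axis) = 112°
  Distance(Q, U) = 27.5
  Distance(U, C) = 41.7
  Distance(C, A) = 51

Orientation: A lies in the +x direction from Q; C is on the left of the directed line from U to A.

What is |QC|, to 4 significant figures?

53.58

Checks: Q = (0.00, 0.00) ✓; |UC| = 41.70 ✓; |CA| = 51.00 ✓.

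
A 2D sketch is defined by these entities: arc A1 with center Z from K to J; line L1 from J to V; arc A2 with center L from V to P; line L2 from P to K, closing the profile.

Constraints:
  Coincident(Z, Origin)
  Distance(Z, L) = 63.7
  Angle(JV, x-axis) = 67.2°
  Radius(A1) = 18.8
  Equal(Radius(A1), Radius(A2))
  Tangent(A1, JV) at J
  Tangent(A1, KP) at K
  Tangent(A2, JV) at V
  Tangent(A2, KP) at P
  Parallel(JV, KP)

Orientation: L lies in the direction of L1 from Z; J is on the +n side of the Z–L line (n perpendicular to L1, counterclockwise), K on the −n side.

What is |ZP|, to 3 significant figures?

66.4

Tangency of A1 to both parallel lines with radius 18.8 puts J and K at Z ± 18.8·n: J = (-17.3, 7.29), K = (17.3, -7.29). Equal radii place V and P the same way about L: V = L + 18.8·n = (7.35, 66.0), P = L − 18.8·n = (42.0, 51.4). Then |ZP| = |P − Z| = 66.4.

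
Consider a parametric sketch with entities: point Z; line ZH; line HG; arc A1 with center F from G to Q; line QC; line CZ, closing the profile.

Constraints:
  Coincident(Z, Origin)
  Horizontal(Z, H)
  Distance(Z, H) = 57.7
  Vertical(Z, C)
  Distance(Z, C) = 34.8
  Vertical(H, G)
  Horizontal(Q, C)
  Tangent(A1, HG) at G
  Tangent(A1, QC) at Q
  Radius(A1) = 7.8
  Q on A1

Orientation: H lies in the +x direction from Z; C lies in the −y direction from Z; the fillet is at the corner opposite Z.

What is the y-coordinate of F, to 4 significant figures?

-27.00

Z is at the origin; Z and H share the same y with |ZH| = 57.7 and H on the +x side, so H = (57.70, 0.000). ZC is vertical with |ZC| = 34.8 and C on the −y side, so C = (0.000, -34.80). The virtual corner opposite Z is at (57.70, -34.80). The tangent condition forces FG to be normal to HG and since A1 is tangent to QC there, FQ ⟂ QC, with radius 7.8, so the center F sits 7.8 in from both sides at F = (49.90, -27.00). So F.y = -27.00.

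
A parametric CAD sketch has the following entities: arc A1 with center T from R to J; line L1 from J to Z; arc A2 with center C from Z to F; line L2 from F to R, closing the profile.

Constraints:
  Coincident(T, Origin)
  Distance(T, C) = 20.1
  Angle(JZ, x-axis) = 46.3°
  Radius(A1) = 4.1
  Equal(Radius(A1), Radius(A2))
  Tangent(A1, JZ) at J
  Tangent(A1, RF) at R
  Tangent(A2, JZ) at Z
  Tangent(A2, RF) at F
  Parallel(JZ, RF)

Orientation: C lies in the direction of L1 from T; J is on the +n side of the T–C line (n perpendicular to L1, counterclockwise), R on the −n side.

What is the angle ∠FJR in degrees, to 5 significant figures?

67.806°

Tangency of A1 to both parallel lines with radius 4.1 puts J and R at T ± 4.1·n: J = (-2.9642, 2.8326), R = (2.9642, -2.8326). Equal radii place Z and F the same way about C: Z = C + 4.1·n = (10.923, 17.364), F = C − 4.1·n = (16.851, 11.699). Then cos ∠FJR = JF·JR / (|JF||JR|), giving 67.806°.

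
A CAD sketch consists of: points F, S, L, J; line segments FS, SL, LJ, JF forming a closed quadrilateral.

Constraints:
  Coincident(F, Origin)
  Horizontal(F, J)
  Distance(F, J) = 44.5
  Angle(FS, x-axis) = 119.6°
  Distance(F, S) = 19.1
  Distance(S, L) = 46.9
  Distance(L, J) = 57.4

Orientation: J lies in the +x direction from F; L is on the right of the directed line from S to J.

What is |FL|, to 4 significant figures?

30.35

Checks: |SL| = 46.90 ✓; |LJ| = 57.40 ✓.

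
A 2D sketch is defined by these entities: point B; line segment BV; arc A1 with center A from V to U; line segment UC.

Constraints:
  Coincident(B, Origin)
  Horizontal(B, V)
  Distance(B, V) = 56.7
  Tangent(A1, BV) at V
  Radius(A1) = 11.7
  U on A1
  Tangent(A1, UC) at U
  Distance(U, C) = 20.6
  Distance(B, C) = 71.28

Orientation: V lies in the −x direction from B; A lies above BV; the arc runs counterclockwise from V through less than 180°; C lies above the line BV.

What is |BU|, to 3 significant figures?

52.0

B is at the origin; BV is horizontal with |BV| = 56.7 and V on the −x side, so V = (-56.7, 0.00). Since A1 is tangent to BV there, AV ⟂ BV, so A = V + (0, 11.7) = (-56.7, 11.7). Since AU ⟂ UC (tangency), |AC| = √(11.7² + 20.6²) = 23.7 regardless of where U sits on A1. So C lies on both circle(B, 71.28) and circle(A, 23.7); the above-BV intersection is C = (-62.2, 34.7). U is the foot of the tangent from C: U = (-48.2, 19.7).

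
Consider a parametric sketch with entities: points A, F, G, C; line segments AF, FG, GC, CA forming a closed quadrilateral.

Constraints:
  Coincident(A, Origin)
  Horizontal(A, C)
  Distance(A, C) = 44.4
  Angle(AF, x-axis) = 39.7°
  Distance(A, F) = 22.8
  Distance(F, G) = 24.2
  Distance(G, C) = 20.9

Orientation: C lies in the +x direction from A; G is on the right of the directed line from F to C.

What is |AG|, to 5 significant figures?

26.604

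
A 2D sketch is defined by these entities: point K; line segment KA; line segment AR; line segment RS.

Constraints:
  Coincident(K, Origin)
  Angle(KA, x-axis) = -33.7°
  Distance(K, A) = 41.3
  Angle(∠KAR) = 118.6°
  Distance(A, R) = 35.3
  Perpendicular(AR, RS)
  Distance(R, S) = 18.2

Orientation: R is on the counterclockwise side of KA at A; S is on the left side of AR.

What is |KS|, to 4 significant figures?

57.96

K is at the origin; KA runs at -33.7° with length 41.3, so A = 41.3·(cos -33.7°, sin -33.7°) = (34.36, -22.92). ∠KAR = 118.6°, so AR runs at -33.7° + (180° − 118.6°) = 27.70° from the x-axis; with |AR| = 35.3, R = A + 35.3·(cos 27.70°, sin 27.70°) = (65.61, -6.506). The perpendicularity gives RS at right angles to AR; with |RS| = 18.2 on the left of AR, S = R + 18.2·(-0.4648, 0.8854) = (57.15, 9.608). Then |KS| = |S − K| = 57.96.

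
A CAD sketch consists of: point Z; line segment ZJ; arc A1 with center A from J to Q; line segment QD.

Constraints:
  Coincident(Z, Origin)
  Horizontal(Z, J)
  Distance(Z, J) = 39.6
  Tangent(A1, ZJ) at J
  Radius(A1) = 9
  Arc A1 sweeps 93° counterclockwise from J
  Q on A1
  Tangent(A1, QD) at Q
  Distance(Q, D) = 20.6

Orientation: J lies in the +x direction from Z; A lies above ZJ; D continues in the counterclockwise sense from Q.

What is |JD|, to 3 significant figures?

31.1

Z is at the origin; ZJ is horizontal with |ZJ| = 39.6 and J on the +x side, so J = (39.6, 0.00). Tangency of A1 to ZJ means the radius AJ is perpendicular to ZJ, so A = J + (0, 9) = (39.6, 9.00). On A1, J sits at bearing -90° from A; a 93° counterclockwise sweep puts Q at bearing 3°, so Q = A + 9.0·(cos 3°, sin 3°) = (48.6, 9.47). Since A1 is tangent to QD there, AQ ⟂ QD, so QD runs along (−sin 3°, cos 3°); with |QD| = 20.6, D = (47.5, 30.0). Then |JD| = |D − J| = 31.1.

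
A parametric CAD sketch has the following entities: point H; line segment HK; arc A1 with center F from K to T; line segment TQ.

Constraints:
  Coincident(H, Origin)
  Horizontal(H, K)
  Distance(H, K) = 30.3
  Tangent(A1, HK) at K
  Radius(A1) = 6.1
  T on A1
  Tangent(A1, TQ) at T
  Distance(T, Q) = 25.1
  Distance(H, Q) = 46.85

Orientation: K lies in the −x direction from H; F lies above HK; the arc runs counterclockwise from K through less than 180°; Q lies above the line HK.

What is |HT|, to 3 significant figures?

26.1

H is at the origin; H and K share the same y with |HK| = 30.3 and K on the −x side, so K = (-30.3, 0.00). Since A1 is tangent to HK there, FK ⟂ HK, so F = K + (0, 6.1) = (-30.3, 6.10). Since FT ⟂ TQ (tangency), |FQ| = √(6.1² + 25.1²) = 25.8 regardless of where T sits on A1. So Q lies on both circle(H, 46.85) and circle(F, 25.8); the above-HK intersection is Q = (-34.6, 31.6). T is the foot of the tangent from Q: T = (-24.7, 8.51).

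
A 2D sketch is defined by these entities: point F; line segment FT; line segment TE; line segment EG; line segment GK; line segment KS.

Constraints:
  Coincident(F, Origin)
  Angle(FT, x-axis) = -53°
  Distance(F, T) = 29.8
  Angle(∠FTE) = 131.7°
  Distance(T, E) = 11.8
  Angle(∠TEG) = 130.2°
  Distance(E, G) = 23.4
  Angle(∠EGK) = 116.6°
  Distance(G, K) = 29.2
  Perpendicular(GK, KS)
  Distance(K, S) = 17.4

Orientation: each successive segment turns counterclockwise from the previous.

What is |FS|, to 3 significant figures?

24.8

F is at the origin; FT runs at -53.0° with length 29.8, so T = (17.9, -23.8). ∠FTE = 131.7° gives TE at -4.70° from the x-axis; with |TE| = 11.8, E = (29.7, -24.8). ∠TEG = 130.2° gives EG at 45.1° from the x-axis; with |EG| = 23.4, G = (46.2, -8.19). ∠EGK = 116.6° gives GK at 108° from the x-axis; with |GK| = 29.2, K = (36.9, 19.5). The perpendicularity gives KS at right angles to GK, so KS runs at -162°; with |KS| = 17.4, S = (20.4, 14.0). Then |FS| = |S − F| = 24.8.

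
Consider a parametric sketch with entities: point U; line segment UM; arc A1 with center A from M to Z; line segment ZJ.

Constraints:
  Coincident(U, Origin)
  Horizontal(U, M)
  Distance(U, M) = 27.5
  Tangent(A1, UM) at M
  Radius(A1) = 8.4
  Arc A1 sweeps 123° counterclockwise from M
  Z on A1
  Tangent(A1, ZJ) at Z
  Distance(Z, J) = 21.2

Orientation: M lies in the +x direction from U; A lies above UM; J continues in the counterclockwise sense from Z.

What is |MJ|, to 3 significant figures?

31.1

On A1, M sits at bearing -90° from A; a 123° counterclockwise sweep puts Z at bearing 33°, so Z = A + 8.4·(cos 33°, sin 33°) = (34.5, 13.0). A1 meets ZJ tangentially, so AZ is at right angles to ZJ, so ZJ runs along (−sin 33°, cos 33°); with |ZJ| = 21.2, J = (23.0, 30.8). Then |MJ| = |J − M| = 31.1.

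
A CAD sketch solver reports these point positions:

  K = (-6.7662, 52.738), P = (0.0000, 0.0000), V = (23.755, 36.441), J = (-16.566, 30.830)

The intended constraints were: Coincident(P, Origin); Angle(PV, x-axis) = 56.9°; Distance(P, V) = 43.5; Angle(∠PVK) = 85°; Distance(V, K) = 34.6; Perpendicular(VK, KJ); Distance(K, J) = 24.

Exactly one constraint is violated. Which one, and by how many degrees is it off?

Perpendicular(VK, KJ) — off by 4.00°.

P = (0.00, 0.00) ✓; PV at 56.90° ✓; |PV| = 43.50 ✓; ∠PVK = 85.00° ✓; |VK| = 34.60 ✓; ∠(VK, KJ) = 94.00° ✗; |KJ| = 24.00 ✓.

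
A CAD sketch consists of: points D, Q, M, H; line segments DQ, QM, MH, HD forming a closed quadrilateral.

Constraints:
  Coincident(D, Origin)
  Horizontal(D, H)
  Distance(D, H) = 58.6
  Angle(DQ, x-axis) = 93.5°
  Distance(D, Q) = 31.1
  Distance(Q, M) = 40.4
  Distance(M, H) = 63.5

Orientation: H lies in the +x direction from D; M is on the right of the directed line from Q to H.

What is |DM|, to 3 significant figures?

10.2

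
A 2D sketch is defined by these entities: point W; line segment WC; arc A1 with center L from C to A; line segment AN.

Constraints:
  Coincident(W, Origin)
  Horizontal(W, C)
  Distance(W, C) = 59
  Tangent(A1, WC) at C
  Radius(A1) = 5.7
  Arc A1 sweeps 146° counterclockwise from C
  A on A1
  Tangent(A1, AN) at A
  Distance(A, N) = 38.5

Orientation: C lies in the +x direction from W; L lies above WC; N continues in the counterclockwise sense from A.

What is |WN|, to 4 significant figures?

44.02

On A1, C sits at bearing -90° from L; a 146° counterclockwise sweep puts A at bearing 56°, so A = L + 5.7·(cos 56°, sin 56°) = (62.19, 10.43). Since A1 is tangent to AN there, LA ⟂ AN, so AN runs along (−sin 56°, cos 56°); with |AN| = 38.5, N = (30.27, 31.95). Then |WN| = |N − W| = 44.02.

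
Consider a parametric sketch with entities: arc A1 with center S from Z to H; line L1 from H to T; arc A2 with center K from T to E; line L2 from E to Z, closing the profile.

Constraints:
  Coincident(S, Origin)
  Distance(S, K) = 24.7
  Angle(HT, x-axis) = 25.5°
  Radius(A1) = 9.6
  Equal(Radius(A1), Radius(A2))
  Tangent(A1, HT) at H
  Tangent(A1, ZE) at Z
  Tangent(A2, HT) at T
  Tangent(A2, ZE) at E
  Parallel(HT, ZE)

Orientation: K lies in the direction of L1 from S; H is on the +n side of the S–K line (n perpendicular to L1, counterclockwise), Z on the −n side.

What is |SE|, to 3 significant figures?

26.5

Tangency of A1 to both parallel lines with radius 9.6 puts H and Z at S ± 9.6·n: H = (-4.13, 8.66), Z = (4.13, -8.66). Equal radii place T and E the same way about K: T = K + 9.6·n = (18.2, 19.3), E = K − 9.6·n = (26.4, 1.97). Then |SE| = |E − S| = 26.5.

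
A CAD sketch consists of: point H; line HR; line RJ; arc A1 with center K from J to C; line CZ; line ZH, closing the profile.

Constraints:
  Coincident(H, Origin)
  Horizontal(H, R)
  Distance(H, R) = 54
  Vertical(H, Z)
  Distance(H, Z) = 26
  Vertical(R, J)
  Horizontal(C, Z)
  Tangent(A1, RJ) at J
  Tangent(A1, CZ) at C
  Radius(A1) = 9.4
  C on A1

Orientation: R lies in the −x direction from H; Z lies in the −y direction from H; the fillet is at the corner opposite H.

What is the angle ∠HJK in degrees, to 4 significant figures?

17.09°

The virtual corner opposite H is at (-54.00, -26.00). Tangency of A1 to RJ means the radius KJ is perpendicular to RJ and the tangent condition forces KC to be normal to CZ, with radius 9.4, so the center K sits 9.4 in from both sides at K = (-44.60, -16.60). That places the tangent points at J = (-54.00, -16.60) on RJ and C = (-44.60, -26.00) on CZ. Then cos ∠HJK = JH·JK / (|JH||JK|), giving 17.09°.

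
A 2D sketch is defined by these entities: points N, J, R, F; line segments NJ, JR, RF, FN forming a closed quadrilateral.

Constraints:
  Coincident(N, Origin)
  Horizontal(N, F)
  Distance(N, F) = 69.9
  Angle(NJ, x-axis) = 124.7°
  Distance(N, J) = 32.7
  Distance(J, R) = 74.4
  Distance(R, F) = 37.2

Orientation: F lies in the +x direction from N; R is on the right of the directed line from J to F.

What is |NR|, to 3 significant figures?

43.9

Checks: |JR| = 74.40 ✓; |RF| = 37.20 ✓.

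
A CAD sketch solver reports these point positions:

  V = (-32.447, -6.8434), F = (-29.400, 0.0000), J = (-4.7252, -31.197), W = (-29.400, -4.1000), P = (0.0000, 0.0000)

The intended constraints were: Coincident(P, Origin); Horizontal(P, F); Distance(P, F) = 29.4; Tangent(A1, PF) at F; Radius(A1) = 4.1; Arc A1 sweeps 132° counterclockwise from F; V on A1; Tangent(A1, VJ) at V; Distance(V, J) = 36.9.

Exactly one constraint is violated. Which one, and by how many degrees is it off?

Tangent(A1, VJ) at V — off by 6.70°.

P = (0.00, 0.00) ✓; P.y = 0.00, F.y = 0.00 ✓; |PF| = 29.40 ✓; ∠(WF, FP) = 90.00° ✓; |WF| = 4.100 ✓; bearing(W→V) − bearing(W→F) = 132.0° ✓; |WV| = 4.100 ✓; ∠(WV, VJ) = 83.30° ✗; |VJ| = 36.90 ✓.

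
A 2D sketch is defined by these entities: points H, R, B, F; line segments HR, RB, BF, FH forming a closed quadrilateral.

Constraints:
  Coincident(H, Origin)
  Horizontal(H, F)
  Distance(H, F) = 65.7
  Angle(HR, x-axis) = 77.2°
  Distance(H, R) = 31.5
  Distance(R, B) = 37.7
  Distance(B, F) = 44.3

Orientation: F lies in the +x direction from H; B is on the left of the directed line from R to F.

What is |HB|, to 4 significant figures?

58.39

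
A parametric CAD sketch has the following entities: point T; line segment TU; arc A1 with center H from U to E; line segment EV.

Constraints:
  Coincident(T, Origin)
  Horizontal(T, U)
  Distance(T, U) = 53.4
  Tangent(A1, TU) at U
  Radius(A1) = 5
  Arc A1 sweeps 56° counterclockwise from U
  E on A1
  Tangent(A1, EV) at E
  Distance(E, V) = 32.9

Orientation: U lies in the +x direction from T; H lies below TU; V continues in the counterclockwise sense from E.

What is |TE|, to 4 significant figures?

49.30

Tangency of A1 to TU means the radius HU is perpendicular to TU, so H = U + (0, -5) = (53.40, -5.000). On A1, U sits at bearing 90° from H; a 56° counterclockwise sweep puts E at bearing 146°, so E = H + 5.0·(cos 146°, sin 146°) = (49.25, -2.204). Then |TE| = |E − T| = 49.30.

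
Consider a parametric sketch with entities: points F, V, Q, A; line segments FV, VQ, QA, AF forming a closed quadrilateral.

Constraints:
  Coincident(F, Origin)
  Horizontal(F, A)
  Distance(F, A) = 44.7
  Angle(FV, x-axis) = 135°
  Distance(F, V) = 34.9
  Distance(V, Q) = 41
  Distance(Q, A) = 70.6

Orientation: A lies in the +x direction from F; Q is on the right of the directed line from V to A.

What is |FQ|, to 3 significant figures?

29.0

F is at the origin; F and A share the same y with |FA| = 44.7 and A in +x, so A = (44.7, 0). FV runs at 135.0° with |FV| = 34.9, so V = (-24.7, 24.7). Q is determined by |VQ| = 41.0 and |QA| = 70.6 together: it lies at the intersection of circle(V, 41.0) and circle(A, 70.6). With |VA| = 73.6, the foot of the radical line on VA is 14.4 from V and the perpendicular offset is √(41.0² − 14.4²) = 38.4. Taking the right-of-VA solution: Q = (-24.0, -16.3).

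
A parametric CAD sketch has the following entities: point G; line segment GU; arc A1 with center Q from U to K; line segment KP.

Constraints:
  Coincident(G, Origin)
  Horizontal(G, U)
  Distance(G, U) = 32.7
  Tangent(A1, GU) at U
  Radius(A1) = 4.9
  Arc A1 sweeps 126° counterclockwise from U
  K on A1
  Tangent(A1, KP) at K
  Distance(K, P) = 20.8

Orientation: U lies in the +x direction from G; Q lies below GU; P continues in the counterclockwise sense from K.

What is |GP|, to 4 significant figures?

47.78

G is at the origin; GU is horizontal with |GU| = 32.7 and U on the +x side, so U = (32.70, 0.000). The tangent condition forces QU to be normal to GU, so Q = U + (0, -4.9) = (32.70, -4.900). On A1, U sits at bearing 90° from Q; a 126° counterclockwise sweep puts K at bearing 216°, so K = Q + 4.9·(cos 216°, sin 216°) = (28.74, -7.780). A1 meets KP tangentially, so QK is at right angles to KP, so KP runs along (−sin 216°, cos 216°); with |KP| = 20.8, P = (40.96, -24.61). Then |GP| = |P − G| = 47.78.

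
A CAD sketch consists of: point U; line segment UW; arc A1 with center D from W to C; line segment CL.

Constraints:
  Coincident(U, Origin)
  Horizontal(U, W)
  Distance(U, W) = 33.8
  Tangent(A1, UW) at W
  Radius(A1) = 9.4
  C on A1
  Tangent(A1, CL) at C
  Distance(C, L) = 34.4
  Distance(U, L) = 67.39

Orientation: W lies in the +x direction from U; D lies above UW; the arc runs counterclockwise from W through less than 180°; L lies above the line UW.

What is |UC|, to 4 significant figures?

42.77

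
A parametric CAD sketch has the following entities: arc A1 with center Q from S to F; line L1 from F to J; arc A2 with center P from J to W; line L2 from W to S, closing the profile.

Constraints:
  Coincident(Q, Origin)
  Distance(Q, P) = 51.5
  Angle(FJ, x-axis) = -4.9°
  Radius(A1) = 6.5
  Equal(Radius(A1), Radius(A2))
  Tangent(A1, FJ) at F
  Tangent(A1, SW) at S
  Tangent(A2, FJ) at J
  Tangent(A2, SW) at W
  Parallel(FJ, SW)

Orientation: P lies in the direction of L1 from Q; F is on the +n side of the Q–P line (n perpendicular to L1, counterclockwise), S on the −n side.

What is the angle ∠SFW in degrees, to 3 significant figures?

75.8°

The slot axis is L1's direction at -4.9°, so u = (cos -4.9°, sin -4.9°) = (0.996, -0.0854) and n = (−sin -4.9°, cos -4.9°) = (0.0854, 0.996). Q is at the origin and P lies 51.5 along u from Q, so P = 51.5·u = (51.3, -4.40). Tangency of A1 to both parallel lines with radius 6.5 puts F and S at Q ± 6.5·n: F = (0.555, 6.48), S = (-0.555, -6.48). Equal radii place J and W the same way about P: J = P + 6.5·n = (51.9, 2.08), W = P − 6.5·n = (50.8, -10.9). Then cos ∠SFW = FS·FW / (|FS||FW|), giving 75.8°.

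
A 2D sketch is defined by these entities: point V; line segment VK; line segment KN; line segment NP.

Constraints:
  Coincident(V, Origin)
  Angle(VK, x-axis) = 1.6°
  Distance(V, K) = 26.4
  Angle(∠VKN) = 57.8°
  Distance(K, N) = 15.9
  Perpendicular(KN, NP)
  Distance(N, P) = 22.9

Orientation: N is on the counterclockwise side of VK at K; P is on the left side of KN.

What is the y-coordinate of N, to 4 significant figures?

13.95

V is at the origin; VK runs at 1.6° with length 26.4, so K = 26.4·(cos 1.6°, sin 1.6°) = (26.39, 0.7371). ∠VKN = 57.8°, so KN runs at 1.6° + (180° − 57.8°) = 123.8° from the x-axis; with |KN| = 15.9, N = K + 15.9·(cos 123.8°, sin 123.8°) = (17.54, 13.95). So N.y = 13.95.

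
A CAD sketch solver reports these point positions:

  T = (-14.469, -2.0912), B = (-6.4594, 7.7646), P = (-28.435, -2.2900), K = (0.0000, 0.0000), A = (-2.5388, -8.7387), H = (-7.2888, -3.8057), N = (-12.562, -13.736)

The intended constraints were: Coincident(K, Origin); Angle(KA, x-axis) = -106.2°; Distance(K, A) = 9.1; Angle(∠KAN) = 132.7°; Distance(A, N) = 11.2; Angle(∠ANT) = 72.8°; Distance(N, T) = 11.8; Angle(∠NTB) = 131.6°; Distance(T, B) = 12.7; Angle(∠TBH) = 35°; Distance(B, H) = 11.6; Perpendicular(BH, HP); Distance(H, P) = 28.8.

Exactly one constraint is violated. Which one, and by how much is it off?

Distance(H, P) = 28.8 — off by 7.60.

K = (0.00, 0.00) ✓; KA at -106.2° ✓; |KA| = 9.100 ✓; ∠KAN = 132.7° ✓; |AN| = 11.20 ✓; ∠ANT = 72.80° ✓; |NT| = 11.80 ✓; ∠NTB = 131.6° ✓; |TB| = 12.70 ✓; ∠TBH = 35.00° ✓; |BH| = 11.60 ✓; ∠(BH, HP) = 90.00° ✓; |HP| = 21.20 ✗.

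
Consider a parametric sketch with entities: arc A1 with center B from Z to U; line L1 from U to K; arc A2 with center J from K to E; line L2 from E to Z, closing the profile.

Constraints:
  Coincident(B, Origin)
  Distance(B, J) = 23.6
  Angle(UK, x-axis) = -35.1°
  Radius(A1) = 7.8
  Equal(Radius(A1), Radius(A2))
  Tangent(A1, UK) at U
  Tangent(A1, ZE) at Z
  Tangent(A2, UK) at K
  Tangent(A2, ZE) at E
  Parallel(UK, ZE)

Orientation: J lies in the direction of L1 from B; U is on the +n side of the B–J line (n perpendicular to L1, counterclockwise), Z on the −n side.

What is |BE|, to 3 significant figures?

24.9

The slot axis is L1's direction at -35.1°, so u = (cos -35.1°, sin -35.1°) = (0.818, -0.575) and n = (−sin -35.1°, cos -35.1°) = (0.575, 0.818). B is at the origin and J lies 23.6 along u from B, so J = 23.6·u = (19.3, -13.6). Tangency of A1 to both parallel lines with radius 7.8 puts U and Z at B ± 7.8·n: U = (4.49, 6.38), Z = (-4.49, -6.38). Equal radii place K and E the same way about J: K = J + 7.8·n = (23.8, -7.19), E = J − 7.8·n = (14.8, -20.0). Then |BE| = |E − B| = 24.9.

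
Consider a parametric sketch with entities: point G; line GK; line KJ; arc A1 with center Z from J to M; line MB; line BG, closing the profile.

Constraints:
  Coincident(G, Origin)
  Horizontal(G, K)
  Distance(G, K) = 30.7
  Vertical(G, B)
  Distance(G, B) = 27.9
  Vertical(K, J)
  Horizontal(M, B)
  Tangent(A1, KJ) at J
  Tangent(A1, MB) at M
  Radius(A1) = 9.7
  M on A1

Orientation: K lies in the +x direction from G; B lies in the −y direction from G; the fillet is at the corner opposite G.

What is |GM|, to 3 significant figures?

34.9

G is at the origin; GK is horizontal with |GK| = 30.7 and K on the +x side, so K = (30.7, 0.00). G and B share the same x with |GB| = 27.9 and B on the −y side, so B = (0.00, -27.9). The virtual corner opposite G is at (30.7, -27.9). The tangent condition forces ZJ to be normal to KJ and A1 meets MB tangentially, so ZM is at right angles to MB, with radius 9.7, so the center Z sits 9.7 in from both sides at Z = (21.0, -18.2). That places the tangent points at J = (30.7, -18.2) on KJ and M = (21.0, -27.9) on MB. Then |GM| = |M − G| = 34.9.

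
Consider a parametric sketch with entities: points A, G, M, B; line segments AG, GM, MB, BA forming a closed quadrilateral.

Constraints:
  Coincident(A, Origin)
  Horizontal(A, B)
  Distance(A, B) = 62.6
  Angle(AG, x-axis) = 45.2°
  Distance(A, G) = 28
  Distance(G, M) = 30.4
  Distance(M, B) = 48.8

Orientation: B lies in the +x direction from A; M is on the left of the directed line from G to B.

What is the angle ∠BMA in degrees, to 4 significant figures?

70.85°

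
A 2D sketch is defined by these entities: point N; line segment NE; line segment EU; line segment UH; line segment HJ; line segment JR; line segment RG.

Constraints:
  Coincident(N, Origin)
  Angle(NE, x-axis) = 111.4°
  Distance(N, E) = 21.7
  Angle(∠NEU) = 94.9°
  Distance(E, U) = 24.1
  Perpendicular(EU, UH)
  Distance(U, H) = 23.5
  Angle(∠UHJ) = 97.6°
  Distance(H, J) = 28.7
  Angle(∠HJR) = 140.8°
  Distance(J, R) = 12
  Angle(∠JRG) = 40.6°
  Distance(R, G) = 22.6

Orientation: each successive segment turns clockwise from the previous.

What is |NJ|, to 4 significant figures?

6.199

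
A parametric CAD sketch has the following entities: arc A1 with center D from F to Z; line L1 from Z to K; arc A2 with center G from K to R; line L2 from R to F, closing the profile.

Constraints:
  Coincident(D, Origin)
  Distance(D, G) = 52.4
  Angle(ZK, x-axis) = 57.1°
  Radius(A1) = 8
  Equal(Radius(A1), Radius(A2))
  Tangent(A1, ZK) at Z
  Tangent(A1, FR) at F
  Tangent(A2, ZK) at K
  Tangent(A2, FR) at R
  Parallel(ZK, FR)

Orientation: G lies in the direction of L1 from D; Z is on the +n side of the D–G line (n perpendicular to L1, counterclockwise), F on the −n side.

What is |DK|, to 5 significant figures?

53.007

The slot axis is L1's direction at 57.1°, so u = (cos 57.1°, sin 57.1°) = (0.54317, 0.83962) and n = (−sin 57.1°, cos 57.1°) = (-0.83962, 0.54317). D is at the origin and G lies 52.4 along u from D, so G = 52.4·u = (28.462, 43.996). Tangency of A1 to both parallel lines with radius 8.0 puts Z and F at D ± 8.0·n: Z = (-6.7170, 4.3454), F = (6.7170, -4.3454). Equal radii place K and R the same way about G: K = G + 8.0·n = (21.745, 48.341), R = G − 8.0·n = (35.179, 39.651). Then |DK| = |K − D| = 53.007.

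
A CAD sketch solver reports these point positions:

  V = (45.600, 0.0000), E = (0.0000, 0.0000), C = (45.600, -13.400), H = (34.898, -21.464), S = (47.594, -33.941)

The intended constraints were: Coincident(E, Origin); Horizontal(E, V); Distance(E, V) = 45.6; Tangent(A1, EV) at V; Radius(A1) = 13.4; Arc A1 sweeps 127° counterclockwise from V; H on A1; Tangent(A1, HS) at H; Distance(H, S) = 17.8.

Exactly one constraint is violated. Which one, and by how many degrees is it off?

Tangent(A1, HS) at H — off by 8.50°.

E = (0.00, 0.00) ✓; E.y = 0.00, V.y = 0.00 ✓; |EV| = 45.60 ✓; ∠(CV, VE) = 90.00° ✓; |CV| = 13.40 ✓; bearing(C→H) − bearing(C→V) = 127.0° ✓; |CH| = 13.40 ✓; ∠(CH, HS) = 81.50° ✗; |HS| = 17.80 ✓.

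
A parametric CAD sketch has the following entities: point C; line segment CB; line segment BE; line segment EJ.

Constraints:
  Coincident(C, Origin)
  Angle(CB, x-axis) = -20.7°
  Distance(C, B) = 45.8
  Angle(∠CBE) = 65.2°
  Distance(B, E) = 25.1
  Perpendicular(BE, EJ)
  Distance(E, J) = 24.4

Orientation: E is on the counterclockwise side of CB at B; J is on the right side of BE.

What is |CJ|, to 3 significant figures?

66.2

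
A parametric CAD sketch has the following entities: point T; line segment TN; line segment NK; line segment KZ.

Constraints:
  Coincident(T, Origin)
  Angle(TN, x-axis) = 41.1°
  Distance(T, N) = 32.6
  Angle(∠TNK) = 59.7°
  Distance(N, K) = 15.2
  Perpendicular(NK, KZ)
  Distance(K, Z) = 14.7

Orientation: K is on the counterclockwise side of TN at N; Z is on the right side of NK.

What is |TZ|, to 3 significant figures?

42.9

T is at the origin; TN runs at 41.1° with length 32.6, so N = 32.6·(cos 41.1°, sin 41.1°) = (24.6, 21.4). ∠TNK = 59.7°, so NK runs at 41.1° + (180° − 59.7°) = 161° from the x-axis; with |NK| = 15.2, K = N + 15.2·(cos 161°, sin 161°) = (10.2, 26.3). NK is perpendicular to KZ; with |KZ| = 14.7 on the right of NK, Z = K + 14.7·(0.319, 0.948) = (14.8, 40.2). Then |TZ| = |Z − T| = 42.9.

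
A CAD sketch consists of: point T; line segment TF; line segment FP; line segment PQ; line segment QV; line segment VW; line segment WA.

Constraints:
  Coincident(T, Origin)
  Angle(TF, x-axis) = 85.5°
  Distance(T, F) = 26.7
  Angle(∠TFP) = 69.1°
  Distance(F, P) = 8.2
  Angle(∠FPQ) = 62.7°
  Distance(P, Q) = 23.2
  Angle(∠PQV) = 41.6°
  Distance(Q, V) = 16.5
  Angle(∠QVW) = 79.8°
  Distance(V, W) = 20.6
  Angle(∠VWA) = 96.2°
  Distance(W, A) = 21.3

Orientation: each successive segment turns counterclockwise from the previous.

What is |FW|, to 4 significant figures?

14.38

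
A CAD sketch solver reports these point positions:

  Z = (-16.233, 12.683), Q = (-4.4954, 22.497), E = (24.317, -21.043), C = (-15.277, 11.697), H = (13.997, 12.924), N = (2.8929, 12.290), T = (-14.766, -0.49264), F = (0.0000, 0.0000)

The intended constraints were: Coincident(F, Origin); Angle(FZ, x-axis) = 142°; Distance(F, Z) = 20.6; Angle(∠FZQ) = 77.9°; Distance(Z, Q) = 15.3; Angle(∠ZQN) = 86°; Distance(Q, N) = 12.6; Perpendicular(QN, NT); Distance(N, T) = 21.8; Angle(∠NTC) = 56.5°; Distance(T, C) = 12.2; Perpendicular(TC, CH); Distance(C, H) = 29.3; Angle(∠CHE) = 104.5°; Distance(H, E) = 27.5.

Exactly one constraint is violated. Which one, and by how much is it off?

Distance(H, E) = 27.5 — off by 8.00.

F = (0.00, 0.00) ✓; FZ at 142.0° ✓; |FZ| = 20.60 ✓; ∠FZQ = 77.90° ✓; |ZQ| = 15.30 ✓; ∠ZQN = 86.00° ✓; |QN| = 12.60 ✓; ∠(QN, NT) = 90.00° ✓; |NT| = 21.80 ✓; ∠NTC = 56.50° ✓; |TC| = 12.20 ✓; ∠(TC, CH) = 90.00° ✓; |CH| = 29.30 ✓; ∠CHE = 104.5° ✓; |HE| = 35.50 ✗.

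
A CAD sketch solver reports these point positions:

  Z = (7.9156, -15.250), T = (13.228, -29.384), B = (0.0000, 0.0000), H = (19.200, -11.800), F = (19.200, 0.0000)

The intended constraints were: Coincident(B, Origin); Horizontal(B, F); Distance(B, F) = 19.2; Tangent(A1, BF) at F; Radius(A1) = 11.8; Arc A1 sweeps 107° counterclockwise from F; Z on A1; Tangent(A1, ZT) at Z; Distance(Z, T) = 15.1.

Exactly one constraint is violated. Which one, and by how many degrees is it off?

Tangent(A1, ZT) at Z — off by 3.60°.

B = (0.00, 0.00) ✓; B.y = 0.00, F.y = 0.00 ✓; |BF| = 19.20 ✓; ∠(HF, FB) = 90.00° ✓; |HF| = 11.80 ✓; bearing(H→Z) − bearing(H→F) = 107.0° ✓; |HZ| = 11.80 ✓; ∠(HZ, ZT) = 86.40° ✗; |ZT| = 15.10 ✓.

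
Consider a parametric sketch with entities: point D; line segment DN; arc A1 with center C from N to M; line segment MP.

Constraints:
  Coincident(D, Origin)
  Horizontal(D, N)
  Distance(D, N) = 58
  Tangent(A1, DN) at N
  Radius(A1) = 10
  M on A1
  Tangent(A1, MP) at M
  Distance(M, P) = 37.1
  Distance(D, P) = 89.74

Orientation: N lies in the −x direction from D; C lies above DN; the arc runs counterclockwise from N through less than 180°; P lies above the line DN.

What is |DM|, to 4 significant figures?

54.32

Checks: |CM| = 10.00 ✓; ∠(CM, MP) = 90.00° ✓; |MP| = 37.10 ✓; |DP| = 89.74 ✓.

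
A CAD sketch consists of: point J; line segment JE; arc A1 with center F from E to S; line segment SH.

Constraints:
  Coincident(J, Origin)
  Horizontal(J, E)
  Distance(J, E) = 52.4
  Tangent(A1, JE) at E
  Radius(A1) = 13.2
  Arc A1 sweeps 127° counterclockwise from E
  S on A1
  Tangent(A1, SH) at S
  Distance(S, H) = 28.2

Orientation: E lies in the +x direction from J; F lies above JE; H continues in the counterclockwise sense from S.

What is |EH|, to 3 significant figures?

44.1

On A1, E sits at bearing -90° from F; a 127° counterclockwise sweep puts S at bearing 37°, so S = F + 13.2·(cos 37°, sin 37°) = (62.9, 21.1). A1 meets SH tangentially, so FS is at right angles to SH, so SH runs along (−sin 37°, cos 37°); with |SH| = 28.2, H = (46.0, 43.7). Then |EH| = |H − E| = 44.1.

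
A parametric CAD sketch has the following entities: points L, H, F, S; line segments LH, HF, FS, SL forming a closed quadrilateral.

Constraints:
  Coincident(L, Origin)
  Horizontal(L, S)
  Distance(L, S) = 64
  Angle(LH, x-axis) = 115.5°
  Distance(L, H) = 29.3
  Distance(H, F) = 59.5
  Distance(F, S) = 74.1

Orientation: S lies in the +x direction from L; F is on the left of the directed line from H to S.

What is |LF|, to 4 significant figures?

73.55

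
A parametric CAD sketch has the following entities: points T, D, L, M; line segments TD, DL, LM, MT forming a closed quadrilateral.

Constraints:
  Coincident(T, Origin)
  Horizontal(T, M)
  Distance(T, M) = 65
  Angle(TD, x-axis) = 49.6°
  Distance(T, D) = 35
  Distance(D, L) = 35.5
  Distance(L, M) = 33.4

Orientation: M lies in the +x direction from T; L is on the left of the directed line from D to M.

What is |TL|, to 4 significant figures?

66.25

Checks: |DL| = 35.50 ✓; |LM| = 33.40 ✓.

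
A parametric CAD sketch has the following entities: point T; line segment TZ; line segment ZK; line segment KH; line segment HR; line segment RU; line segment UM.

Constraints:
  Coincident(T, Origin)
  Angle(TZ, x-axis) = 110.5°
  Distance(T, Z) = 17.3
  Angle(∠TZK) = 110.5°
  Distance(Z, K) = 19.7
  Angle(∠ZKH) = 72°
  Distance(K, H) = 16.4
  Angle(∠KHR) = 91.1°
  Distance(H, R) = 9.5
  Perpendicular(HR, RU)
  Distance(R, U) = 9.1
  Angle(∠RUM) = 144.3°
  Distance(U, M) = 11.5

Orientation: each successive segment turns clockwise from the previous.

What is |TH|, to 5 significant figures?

20.700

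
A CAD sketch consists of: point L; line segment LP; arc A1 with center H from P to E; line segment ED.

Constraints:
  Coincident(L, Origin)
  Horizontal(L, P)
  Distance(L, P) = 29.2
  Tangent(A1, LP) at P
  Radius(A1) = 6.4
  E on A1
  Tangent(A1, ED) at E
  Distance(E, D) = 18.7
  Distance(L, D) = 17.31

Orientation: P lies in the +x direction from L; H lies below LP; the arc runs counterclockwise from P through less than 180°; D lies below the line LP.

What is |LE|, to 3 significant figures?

25.1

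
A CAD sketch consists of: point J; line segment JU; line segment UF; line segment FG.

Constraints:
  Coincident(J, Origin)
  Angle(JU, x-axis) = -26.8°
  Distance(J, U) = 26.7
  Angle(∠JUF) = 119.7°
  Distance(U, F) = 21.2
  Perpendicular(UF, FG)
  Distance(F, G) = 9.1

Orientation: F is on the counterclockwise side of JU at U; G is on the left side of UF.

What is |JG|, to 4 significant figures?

37.20

J is at the origin; JU runs at -26.8° with length 26.7, so U = 26.7·(cos -26.8°, sin -26.8°) = (23.83, -12.04). ∠JUF = 119.7°, so UF runs at -26.8° + (180° − 119.7°) = 33.50° from the x-axis; with |UF| = 21.2, F = U + 21.2·(cos 33.50°, sin 33.50°) = (41.51, -0.3374). UF is perpendicular to FG; with |FG| = 9.1 on the left of UF, G = F + 9.1·(-0.5519, 0.8339) = (36.49, 7.251). Then |JG| = |G − J| = 37.20.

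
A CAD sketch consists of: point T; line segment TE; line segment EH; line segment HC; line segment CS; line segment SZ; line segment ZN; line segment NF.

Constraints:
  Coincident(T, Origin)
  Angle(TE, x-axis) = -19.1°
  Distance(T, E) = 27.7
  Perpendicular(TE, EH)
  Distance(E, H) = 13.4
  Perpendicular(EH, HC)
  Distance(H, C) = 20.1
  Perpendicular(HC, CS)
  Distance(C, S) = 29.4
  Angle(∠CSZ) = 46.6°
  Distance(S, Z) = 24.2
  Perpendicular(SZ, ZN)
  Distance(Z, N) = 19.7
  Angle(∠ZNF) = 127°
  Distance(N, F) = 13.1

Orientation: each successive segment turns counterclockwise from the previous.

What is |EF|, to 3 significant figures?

32.0

SZ ⟂ ZN, so ZN runs at 114°; with |ZN| = 19.7, N = (15.9, 10.3). ∠ZNF = 127.0° gives NF at 167° from the x-axis; with |NF| = 13.1, F = (3.12, 13.2). Then |EF| = |F − E| = 32.0.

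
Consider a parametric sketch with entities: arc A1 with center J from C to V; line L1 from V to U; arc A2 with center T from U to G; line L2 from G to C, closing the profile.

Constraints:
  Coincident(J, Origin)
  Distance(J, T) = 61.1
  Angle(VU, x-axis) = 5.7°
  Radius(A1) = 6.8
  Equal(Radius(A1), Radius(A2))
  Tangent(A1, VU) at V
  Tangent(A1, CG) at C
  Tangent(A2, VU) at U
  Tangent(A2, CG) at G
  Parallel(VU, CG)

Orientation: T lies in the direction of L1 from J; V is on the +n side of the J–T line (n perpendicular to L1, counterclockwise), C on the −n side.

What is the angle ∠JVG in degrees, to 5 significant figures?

77.451°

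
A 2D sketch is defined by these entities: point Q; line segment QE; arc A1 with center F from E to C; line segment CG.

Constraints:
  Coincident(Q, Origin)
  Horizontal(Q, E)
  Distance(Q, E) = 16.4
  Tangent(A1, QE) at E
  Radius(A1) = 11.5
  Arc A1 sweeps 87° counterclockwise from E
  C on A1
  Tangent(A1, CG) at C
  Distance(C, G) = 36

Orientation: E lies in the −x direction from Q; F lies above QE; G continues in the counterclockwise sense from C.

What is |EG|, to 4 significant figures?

48.72

Q is at the origin; QE is horizontal with |QE| = 16.4 and E on the −x side, so E = (-16.40, 0.000). Since A1 is tangent to QE there, FE ⟂ QE, so F = E + (0, 11.5) = (-16.40, 11.50). On A1, E sits at bearing -90° from F; an 87° counterclockwise sweep puts C at bearing -3°, so C = F + 11.5·(cos -3°, sin -3°) = (-4.916, 10.90). Since A1 is tangent to CG there, FC ⟂ CG, so CG runs along (−sin -3°, cos -3°); with |CG| = 36.0, G = (-3.032, 46.85). Then |EG| = |G − E| = 48.72.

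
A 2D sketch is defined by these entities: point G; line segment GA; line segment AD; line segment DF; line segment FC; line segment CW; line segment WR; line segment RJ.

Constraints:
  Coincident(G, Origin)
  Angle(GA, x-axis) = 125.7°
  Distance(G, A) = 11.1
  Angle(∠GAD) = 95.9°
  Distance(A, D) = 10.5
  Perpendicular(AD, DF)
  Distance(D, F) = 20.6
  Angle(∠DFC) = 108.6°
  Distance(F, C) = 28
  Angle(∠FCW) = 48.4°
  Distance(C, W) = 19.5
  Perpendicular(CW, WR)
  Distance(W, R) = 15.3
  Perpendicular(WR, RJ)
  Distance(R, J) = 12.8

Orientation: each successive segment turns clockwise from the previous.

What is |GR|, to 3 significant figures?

9.42

∠FCW = 48.4° gives CW at 109° from the x-axis; with |CW| = 19.5, W = (-5.08, -5.24). CW ⟂ WR, so WR runs at 18.6°; with |WR| = 15.3, R = (9.42, -0.355). Then |GR| = |R − G| = 9.42.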